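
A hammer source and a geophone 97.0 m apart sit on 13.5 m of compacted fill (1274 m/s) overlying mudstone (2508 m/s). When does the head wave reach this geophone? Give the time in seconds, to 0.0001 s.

θ_c = arcsin(V₁/V₂) = arcsin(1274/2508) = 30.53°, cos θ_c = 0.8614.
Intercept time tᵢ = 2h cos θ_c / V₁ = 2·13.5·0.8614/1274 = 0.01826 s.
t = x/V₂ + tᵢ = 97.0/2508 + 0.01826 = 0.05693 s.

0.0569 s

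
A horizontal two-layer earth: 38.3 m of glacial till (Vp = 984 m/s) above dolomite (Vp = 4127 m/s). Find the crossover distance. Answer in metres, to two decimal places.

θ_c = arcsin(984/4127) = 13.79°, so cos θ_c = 0.9712 and tᵢ = 2h cos θ_c/V₁ = 0.0756 s.
At crossover x/V₁ = x/V₂ + tᵢ ⇒ x = tᵢ/(1/V₁ − 1/V₂) = 0.07560/(1.0163e-03 − 2.4231e-04) = 97.68 m.

97.68 m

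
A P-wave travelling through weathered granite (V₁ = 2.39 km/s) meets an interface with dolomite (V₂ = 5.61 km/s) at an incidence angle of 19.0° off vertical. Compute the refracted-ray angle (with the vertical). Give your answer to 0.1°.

Snell's law: sin θ₂ = (V₂/V₁)·sin θ₁ = (5.61/2.39)·sin 19.0° = 0.7642.
θ₂ = sin⁻¹(0.7642) = 49.84° (from vertical).

49.8°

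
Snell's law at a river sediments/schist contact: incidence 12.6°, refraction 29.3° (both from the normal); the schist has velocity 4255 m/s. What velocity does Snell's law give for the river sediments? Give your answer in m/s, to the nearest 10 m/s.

1900 m/s

sin 12.6° = 0.2181; sin 29.3° = 0.4894.
V₁ = V₂·(sin θ₁/sin θ₂) = 4255·(0.2181/0.4894) = 1896.68 m/s.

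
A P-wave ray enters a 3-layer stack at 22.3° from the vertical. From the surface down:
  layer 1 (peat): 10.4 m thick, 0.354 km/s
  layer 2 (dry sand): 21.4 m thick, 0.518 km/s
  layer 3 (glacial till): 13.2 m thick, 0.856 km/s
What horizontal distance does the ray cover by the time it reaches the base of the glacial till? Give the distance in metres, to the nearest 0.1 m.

p = sin θ₁/V₁ = sin 22.3°/0.354 = 1.0719e+00 s/km is conserved through the stack.
Layer 1: θ = 22.30°; offset = 10.4·tan 22.30° = 4.265 m.
Layer 2: sin θ = p·0.518 = 0.5552 → θ = 33.73°; offset = 21.4·tan 33.73° = 14.287 m.
Layer 3: sin θ = p·0.856 = 0.9176 → θ = 66.57°; offset = 13.2·tan 66.57° = 30.461 m.
Summing the layer offsets gives 49.014 m.

49.0 m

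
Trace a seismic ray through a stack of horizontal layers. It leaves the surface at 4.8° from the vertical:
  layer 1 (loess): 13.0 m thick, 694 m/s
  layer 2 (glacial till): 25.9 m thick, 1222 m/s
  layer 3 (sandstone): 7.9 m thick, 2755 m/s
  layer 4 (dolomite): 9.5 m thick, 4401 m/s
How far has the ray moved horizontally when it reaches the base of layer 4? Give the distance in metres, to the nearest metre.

14 m

Apply Snell's law at each interface; in layer i the horizontal offset is hᵢ·tan θᵢ.
Layer 1: θ = 4.80°; offset = 13.0·tan 4.80° = 1.092 m.
Layer 2: sin θ = 1222·sin 4.8°/694 = 0.1473, θ = 8.47°; offset = 25.9·tan 8.47° = 3.858 m.
Layer 3: sin θ = 2755·sin 4.8°/694 = 0.3322, θ = 19.40°; offset = 7.9·tan 19.40° = 2.782 m.
Layer 4: sin θ = 4401·sin 4.8°/694 = 0.5306, θ = 32.05°; offset = 9.5·tan 32.05° = 5.948 m.
Summing the layer offsets gives 13.680 m.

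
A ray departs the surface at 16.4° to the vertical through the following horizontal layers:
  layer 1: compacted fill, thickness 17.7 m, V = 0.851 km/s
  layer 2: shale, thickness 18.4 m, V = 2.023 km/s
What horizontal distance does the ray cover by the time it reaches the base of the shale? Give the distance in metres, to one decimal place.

21.9 m

Apply Snell's law at each interface; in layer i the horizontal offset is hᵢ·tan θᵢ.
Layer 1: θ = 16.40°; offset = 17.7·tan 16.40° = 5.209 m.
Layer 2: sin θ = 2.023·sin 16.4°/0.851 = 0.6712, θ = 42.16°; offset = 18.4·tan 42.16° = 16.660 m.
Σ offsets = 21.869 m.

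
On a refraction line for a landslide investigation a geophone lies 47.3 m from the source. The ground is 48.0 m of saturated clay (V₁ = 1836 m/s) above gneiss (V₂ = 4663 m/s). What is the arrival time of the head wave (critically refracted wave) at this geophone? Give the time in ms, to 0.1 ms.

58.2 ms

t = x/V₂ + 2h·√(V₂²−V₁²)/(V₁V₂).
√(V₂²−V₁²) = √(4663²−1836²) = 4286.3 m/s; delay term = 2·48.0·4286.3/(1836·4663) = 0.04806 s.
t = 47.3/4663 + 0.04806 = 0.05821 s.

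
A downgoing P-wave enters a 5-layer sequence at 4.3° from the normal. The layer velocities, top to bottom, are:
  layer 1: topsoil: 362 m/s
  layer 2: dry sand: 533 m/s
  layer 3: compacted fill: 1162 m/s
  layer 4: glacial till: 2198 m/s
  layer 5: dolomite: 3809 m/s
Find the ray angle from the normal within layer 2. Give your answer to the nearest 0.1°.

Ray parameter p = sin 4.3° / 362 = 2.0712e-04 s/m.
sin θ_2 = p·V_2 = 2.0712e-04 × 533 = 0.1104.
θ_2 = 6.34° from the vertical.

6.3°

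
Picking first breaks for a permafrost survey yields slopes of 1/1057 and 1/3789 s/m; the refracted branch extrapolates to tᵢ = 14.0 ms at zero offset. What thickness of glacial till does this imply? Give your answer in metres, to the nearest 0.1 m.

h = tᵢ·V₁·V₂ / (2·√(V₂²−V₁²)).
√(V₂²−V₁²) = √(3789² − 1057²) = 3638.6 m/s.
h = 0.014 s × 1057 × 3789 / (2 × 3638.6) = 7.70 m.

7.7 m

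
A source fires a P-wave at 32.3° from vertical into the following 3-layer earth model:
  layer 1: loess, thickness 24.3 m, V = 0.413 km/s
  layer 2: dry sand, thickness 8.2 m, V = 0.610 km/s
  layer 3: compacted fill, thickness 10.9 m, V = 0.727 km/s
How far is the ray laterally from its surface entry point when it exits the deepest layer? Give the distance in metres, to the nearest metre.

56 m

Apply Snell's law at each interface; in layer i the horizontal offset is hᵢ·tan θᵢ.
Layer 1: θ = 32.30°; offset = 24.3·tan 32.30° = 15.362 m.
Layer 2: sin θ = 0.610·sin 32.3°/0.413 = 0.7892, θ = 52.11°; offset = 8.2·tan 52.11° = 10.539 m.
Layer 3: sin θ = 0.727·sin 32.3°/0.413 = 0.9406, θ = 70.16°; offset = 10.9·tan 70.16° = 30.202 m.
Summing the layer offsets gives 56.102 m.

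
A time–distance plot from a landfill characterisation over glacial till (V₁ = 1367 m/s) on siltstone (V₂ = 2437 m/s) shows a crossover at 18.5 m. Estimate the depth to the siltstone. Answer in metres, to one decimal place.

x_cross = 2h·√((V₂+V₁)/(V₂−V₁)) → h = x_cross / (2·√((V₂+V₁)/(V₂−V₁))).
√((V₂+V₁)/(V₂−V₁)) = √((2437+1367)/(2437−1367)) = 1.8855.
h = 18.5 / (2·1.8855) = 4.91 m.

4.9 m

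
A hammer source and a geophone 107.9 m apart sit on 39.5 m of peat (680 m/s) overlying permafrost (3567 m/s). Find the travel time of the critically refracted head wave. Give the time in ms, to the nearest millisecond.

144 ms

t = x/V₂ + 2h·√(V₂²−V₁²)/(V₁V₂).
√(V₂²−V₁²) = √(3567²−680²) = 3501.6 m/s; delay term = 2·39.5·3501.6/(680·3567) = 0.11405 s.
t = 107.9/3567 + 0.11405 = 0.14430 s.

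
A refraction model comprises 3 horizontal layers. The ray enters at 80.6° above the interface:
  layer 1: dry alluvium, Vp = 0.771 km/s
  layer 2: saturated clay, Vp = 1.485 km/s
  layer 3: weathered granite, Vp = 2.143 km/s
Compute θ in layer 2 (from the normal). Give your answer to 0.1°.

18.3°

From the normal: θ₁ = 90° − 80.6° = 9.4°.
Snell's law across each interface conserves sin θ / V, so sin θ_2 = V_2·sin θ₁/V₁.
sin θ_2 = 1.485 × sin 9.4° / 0.771 = 0.3146.
θ_2 = 18.34° from the vertical.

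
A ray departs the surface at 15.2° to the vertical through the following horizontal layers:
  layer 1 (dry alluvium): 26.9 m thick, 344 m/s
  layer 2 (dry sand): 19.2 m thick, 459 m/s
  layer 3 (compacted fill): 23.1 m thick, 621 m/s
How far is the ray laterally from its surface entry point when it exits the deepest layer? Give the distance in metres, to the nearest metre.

27 m

Apply Snell's law at each interface; in layer i the horizontal offset is hᵢ·tan θᵢ.
Layer 1: θ = 15.20°; offset = 26.9·tan 15.20° = 7.309 m.
Layer 2: sin θ = 459·sin 15.2°/344 = 0.3498, θ = 20.48°; offset = 19.2·tan 20.48° = 7.170 m.
Layer 3: sin θ = 621·sin 15.2°/344 = 0.4733, θ = 28.25°; offset = 23.1·tan 28.25° = 12.412 m.
Total horizontal offset = 26.890 m.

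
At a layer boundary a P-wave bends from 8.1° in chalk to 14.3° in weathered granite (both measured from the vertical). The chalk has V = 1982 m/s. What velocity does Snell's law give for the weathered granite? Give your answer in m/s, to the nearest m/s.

sin 8.1° = 0.1409; sin 14.3° = 0.2470.
V₂ = V₁·(sin θ₂/sin θ₁) = 1982·(0.2470/0.1409) = 3474.43 m/s.

3474 m/s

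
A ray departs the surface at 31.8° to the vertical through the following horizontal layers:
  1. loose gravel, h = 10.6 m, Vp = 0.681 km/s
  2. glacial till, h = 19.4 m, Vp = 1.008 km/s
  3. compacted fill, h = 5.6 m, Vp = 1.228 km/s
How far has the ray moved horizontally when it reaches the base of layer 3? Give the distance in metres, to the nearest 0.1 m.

47.8 m

Apply Snell's law at each interface; in layer i the horizontal offset is hᵢ·tan θᵢ.
Layer 1: θ = 31.80°; offset = 10.6·tan 31.80° = 6.572 m.
Layer 2: sin θ = 1.008·sin 31.8°/0.681 = 0.7800, θ = 51.26°; offset = 19.4·tan 51.26° = 24.180 m.
Layer 3: sin θ = 1.228·sin 31.8°/0.681 = 0.9502, θ = 71.85°; offset = 5.6·tan 71.85° = 17.079 m.
Total horizontal offset = 47.831 m.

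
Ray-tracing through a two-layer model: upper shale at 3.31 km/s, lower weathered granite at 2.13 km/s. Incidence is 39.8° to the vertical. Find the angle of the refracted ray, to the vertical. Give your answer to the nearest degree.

24°

Snell's law: sin θ₂ = (V₂/V₁)·sin θ₁ = (2.13/3.31)·sin 39.8° = 0.4119.
θ₂ = arcsin 0.4119 = 24.33° from the normal.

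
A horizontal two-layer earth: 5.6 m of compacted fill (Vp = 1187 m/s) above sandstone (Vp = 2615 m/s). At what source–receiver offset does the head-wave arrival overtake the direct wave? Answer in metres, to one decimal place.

θ_c = arcsin(1187/2615) = 27.00°, so cos θ_c = 0.8910 and tᵢ = 2h cos θ_c/V₁ = 0.0084 s.
At crossover x/V₁ = x/V₂ + tᵢ ⇒ x = tᵢ/(1/V₁ − 1/V₂) = 0.00841/(8.4246e-04 − 3.8241e-04) = 18.28 m.

18.3 m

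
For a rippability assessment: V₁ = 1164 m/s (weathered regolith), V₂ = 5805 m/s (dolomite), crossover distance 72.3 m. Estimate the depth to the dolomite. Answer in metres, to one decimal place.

29.5 m

h = (x_cross/2)·√((V₂−V₁)/(V₂+V₁)).
(V₂−V₁)/(V₂+V₁) = (5805−1164)/(5805+1164) = 0.6659; √ = 0.8161.
h = (72.3/2)·0.8161 = 29.50 m.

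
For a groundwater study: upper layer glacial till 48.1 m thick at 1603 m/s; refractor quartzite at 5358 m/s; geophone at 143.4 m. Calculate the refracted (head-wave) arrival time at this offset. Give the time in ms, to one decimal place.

84.0 ms

t = x/V₂ + 2h·√(V₂²−V₁²)/(V₁V₂).
√(V₂²−V₁²) = √(5358²−1603²) = 5112.6 m/s; delay term = 2·48.1·5112.6/(1603·5358) = 0.05726 s.
t = 143.4/5358 + 0.05726 = 0.08403 s.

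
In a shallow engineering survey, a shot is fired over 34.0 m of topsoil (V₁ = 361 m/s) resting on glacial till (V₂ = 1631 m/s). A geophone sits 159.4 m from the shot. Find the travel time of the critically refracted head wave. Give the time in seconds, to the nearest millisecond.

0.281 s

t = x/V₂ + 2h·√(V₂²−V₁²)/(V₁V₂).
√(V₂²−V₁²) = √(1631²−361²) = 1590.5 m/s; delay term = 2·34.0·1590.5/(361·1631) = 0.18369 s.
t = 159.4/1631 + 0.18369 = 0.28143 s.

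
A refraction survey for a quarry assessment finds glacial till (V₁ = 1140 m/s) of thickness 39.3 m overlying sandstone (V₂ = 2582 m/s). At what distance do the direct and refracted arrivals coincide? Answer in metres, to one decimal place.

126.3 m

θ_c = arcsin(1140/2582) = 26.20°, so cos θ_c = 0.8973 and tᵢ = 2h cos θ_c/V₁ = 0.0619 s.
At crossover x/V₁ = x/V₂ + tᵢ ⇒ x = tᵢ/(1/V₁ − 1/V₂) = 0.06186/(8.7719e-04 − 3.8730e-04) = 126.28 m.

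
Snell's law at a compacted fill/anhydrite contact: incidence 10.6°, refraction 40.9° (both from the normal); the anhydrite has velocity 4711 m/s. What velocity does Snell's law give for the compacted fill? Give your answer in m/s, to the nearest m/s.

1324 m/s

sin 10.6° = 0.1840; sin 40.9° = 0.6547.
V₁ = V₂·(sin θ₁/sin θ₂) = 4711·(0.1840/0.6547) = 1323.57 m/s.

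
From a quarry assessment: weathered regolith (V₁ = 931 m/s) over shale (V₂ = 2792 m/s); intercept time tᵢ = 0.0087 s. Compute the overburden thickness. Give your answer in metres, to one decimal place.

h = tᵢ·V₁·V₂ / (2·√(V₂²−V₁²)).
√(V₂²−V₁²) = √(2792² − 931²) = 2632.2 m/s.
h = 0.0087 s × 931 × 2792 / (2 × 2632.2) = 4.30 m.

4.3 m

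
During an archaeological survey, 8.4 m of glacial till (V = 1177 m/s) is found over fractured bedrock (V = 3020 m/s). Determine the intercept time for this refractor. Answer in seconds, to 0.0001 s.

θ_c = arcsin(V₁/V₂) = arcsin(1177/3020) = 22.94°; cos θ_c = 0.9209.
tᵢ = 2h·cos θ_c / V₁ = 2·8.4·0.9209 / 1177 = 0.01314 s.

0.0131 s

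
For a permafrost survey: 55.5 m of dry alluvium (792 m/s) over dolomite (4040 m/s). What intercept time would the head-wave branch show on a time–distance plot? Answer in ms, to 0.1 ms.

137.4 ms

θ_c = arcsin(V₁/V₂) = arcsin(792/4040) = 11.31°; cos θ_c = 0.9806.
tᵢ = 2h·cos θ_c / V₁ = 2·55.5·0.9806 / 792 = 0.13743 s.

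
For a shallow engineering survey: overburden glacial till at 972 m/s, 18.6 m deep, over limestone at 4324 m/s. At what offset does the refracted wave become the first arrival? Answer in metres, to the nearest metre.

47 m

x_cross = 2h·√((V₂+V₁)/(V₂−V₁)).
(V₂+V₁)/(V₂−V₁) = (4324+972)/(4324−972) = 1.5800; √ = 1.2570.
x_cross = 2·18.6·1.2570 = 46.76 m.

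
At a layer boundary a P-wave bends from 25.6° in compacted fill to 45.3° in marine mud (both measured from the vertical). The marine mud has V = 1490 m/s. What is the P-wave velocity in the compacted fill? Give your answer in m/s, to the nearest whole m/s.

906 m/s

sin 25.6° = 0.4321; sin 45.3° = 0.7108.
V₁ = V₂·(sin θ₁/sin θ₂) = 1490·(0.4321/0.7108) = 905.75 m/s.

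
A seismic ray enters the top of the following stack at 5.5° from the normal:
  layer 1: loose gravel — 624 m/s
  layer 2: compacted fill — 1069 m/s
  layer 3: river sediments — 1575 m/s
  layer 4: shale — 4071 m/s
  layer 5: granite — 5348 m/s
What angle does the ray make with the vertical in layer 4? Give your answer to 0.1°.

Ray parameter p = sin 5.5° / 624 = 1.5360e-04 s/m.
sin θ_4 = p·V_4 = 1.5360e-04 × 4071 = 0.6253.
θ_4 = arcsin 0.6253 = 38.70°.

38.7°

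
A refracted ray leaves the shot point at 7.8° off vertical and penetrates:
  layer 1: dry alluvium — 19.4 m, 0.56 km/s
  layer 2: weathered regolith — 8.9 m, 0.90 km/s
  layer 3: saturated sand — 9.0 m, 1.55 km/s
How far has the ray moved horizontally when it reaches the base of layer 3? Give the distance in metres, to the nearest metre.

8 m

p = sin θ₁/V₁ = sin 7.8°/0.56 = 2.4235e-01 s/km is conserved through the stack.
Layer 1: θ = 7.80°; offset = 19.4·tan 7.80° = 2.657 m.
Layer 2: sin θ = p·0.90 = 0.2181 → θ = 12.60°; offset = 8.9·tan 12.60° = 1.989 m.
Layer 3: sin θ = p·1.55 = 0.3756 → θ = 22.06°; offset = 9.0·tan 22.06° = 3.648 m.
Summing the layer offsets gives 8.295 m.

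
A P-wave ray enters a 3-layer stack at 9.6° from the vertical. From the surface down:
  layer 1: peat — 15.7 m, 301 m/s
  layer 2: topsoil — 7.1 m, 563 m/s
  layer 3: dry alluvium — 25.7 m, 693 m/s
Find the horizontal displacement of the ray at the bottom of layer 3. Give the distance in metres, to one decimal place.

Ray parameter p = sin 9.6° / 301 m/s = 5.5405e-04 s/m.
Layer 1: θ = 9.60°; offset = 15.7·tan 9.60° = 2.655 m.
Layer 2: sin θ = p·563 = 0.3119 → θ = 18.18°; offset = 7.1·tan 18.18° = 2.331 m.
Layer 3: sin θ = p·693 = 0.3840 → θ = 22.58°; offset = 25.7·tan 22.58° = 10.687 m.
Total horizontal offset = 15.673 m.

15.7 m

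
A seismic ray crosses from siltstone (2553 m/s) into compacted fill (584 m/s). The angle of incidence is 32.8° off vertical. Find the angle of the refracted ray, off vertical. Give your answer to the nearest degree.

7°

sin θ₁/V₁ = sin θ₂/V₂ ⇒ sin θ₂ = 584·sin 32.8°/2553 = 584·0.5417/2553 = 0.1239.
θ₂ = arcsin 0.1239 = 7.12° from the normal.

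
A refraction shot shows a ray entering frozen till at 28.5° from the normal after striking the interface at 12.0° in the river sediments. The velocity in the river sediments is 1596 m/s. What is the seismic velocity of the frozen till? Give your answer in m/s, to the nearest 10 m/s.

Snell's law: sin 12.0°/V₁ = sin 28.5°/V₂.
V₂ = V₁·sin 28.5°/sin 12.0° = 1596 × 2.2950 = 3662.83 m/s.

3660 m/s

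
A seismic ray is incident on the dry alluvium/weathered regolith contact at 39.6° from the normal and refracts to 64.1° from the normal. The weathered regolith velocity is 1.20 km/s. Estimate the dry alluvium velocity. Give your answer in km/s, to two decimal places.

0.85 km/s

Snell's law: sin 39.6°/V₁ = sin 64.1°/V₂.
V₁ = V₂·sin 39.6°/sin 64.1° = 1.20 × 0.7086 = 0.85 km/s.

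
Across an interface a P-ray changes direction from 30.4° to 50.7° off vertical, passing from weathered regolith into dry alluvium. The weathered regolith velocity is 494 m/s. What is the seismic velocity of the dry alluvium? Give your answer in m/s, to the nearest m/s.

755 m/s

Snell's law: sin 30.4°/V₁ = sin 50.7°/V₂.
V₂ = V₁·sin 50.7°/sin 30.4° = 494 × 1.5292 = 755.44 m/s.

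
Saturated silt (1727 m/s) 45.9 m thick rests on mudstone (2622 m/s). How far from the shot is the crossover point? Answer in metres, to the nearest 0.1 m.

202.4 m

x_cross = 2h·√((V₂+V₁)/(V₂−V₁)).
(V₂+V₁)/(V₂−V₁) = (2622+1727)/(2622−1727) = 4.8592; √ = 2.2044.
x_cross = 2·45.9·2.2044 = 202.36 m.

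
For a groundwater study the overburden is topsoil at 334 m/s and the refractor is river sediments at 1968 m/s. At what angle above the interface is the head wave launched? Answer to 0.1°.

Critical incidence: sin θ_c = V₁/V₂ = 334/1968 = 0.1697.
θ_c = arcsin 0.1697 = 9.77°.
Measured from the interface: 90° − 9.77° = 80.23°.

80.2°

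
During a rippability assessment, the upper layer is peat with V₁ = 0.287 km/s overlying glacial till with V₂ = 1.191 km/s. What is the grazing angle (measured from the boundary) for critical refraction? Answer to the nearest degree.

At critical incidence the refracted ray runs along the interface (θ₂ = 90°), so sin θ_c = V₁/V₂.
θ_c = arcsin(0.287/1.191) = arcsin 0.2410 = 13.94°.
Measured from the interface: 90° − 13.94° = 76.06°.

76°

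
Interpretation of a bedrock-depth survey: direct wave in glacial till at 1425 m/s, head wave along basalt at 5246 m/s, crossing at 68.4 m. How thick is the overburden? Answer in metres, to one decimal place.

25.9 m

h = (x_cross/2)·√((V₂−V₁)/(V₂+V₁)).
(V₂−V₁)/(V₂+V₁) = (5246−1425)/(5246+1425) = 0.5728; √ = 0.7568.
h = (68.4/2)·0.7568 = 25.88 m.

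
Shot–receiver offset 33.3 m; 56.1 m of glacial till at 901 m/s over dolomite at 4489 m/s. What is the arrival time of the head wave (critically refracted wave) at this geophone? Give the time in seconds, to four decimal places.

t = x/V₂ + 2h·√(V₂²−V₁²)/(V₁V₂).
√(V₂²−V₁²) = √(4489²−901²) = 4397.6 m/s; delay term = 2·56.1·4397.6/(901·4489) = 0.12199 s.
t = 33.3/4489 + 0.12199 = 0.12941 s.

0.1294 s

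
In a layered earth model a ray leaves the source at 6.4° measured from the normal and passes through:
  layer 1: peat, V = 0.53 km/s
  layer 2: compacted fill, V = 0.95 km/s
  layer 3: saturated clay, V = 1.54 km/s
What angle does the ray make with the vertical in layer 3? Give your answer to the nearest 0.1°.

Ray parameter p = sin 6.4° / 0.53 = 2.1032e-01 s/km.
sin θ_3 = p·V_3 = 2.1032e-01 × 1.54 = 0.3239.
θ_3 = arcsin 0.3239 = 18.90°.

18.9°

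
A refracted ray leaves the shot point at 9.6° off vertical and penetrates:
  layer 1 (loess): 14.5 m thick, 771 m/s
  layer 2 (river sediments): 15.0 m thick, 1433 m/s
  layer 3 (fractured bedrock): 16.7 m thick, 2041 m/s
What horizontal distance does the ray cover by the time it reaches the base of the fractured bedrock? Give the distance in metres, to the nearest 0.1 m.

Apply Snell's law at each interface; in layer i the horizontal offset is hᵢ·tan θᵢ.
Layer 1: θ = 9.60°; offset = 14.5·tan 9.60° = 2.452 m.
Layer 2: sin θ = 1433·sin 9.6°/771 = 0.3100, θ = 18.06°; offset = 15.0·tan 18.06° = 4.890 m.
Layer 3: sin θ = 2041·sin 9.6°/771 = 0.4415, θ = 26.20°; offset = 16.7·tan 26.20° = 8.217 m.
Summing the layer offsets gives 15.559 m.

15.6 m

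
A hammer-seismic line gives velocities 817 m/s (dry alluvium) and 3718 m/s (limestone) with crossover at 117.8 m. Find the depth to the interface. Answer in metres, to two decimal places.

h = (x_cross/2)·√((V₂−V₁)/(V₂+V₁)).
(V₂−V₁)/(V₂+V₁) = (3718−817)/(3718+817) = 0.6397; √ = 0.7998.
h = (117.8/2)·0.7998 = 47.11 m.

47.11 m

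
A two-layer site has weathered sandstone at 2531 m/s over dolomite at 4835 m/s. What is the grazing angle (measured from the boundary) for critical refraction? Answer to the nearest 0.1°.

58.4°

Critical incidence: sin θ_c = V₁/V₂ = 2531/4835 = 0.5235.
θ_c = arcsin 0.5235 = 31.57°.
Measured from the interface: 90° − 31.57° = 58.43°.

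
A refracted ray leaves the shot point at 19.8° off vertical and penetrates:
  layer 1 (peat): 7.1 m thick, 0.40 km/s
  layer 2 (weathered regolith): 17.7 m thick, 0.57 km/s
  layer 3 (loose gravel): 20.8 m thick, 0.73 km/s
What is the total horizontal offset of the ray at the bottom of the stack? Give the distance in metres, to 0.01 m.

28.67 m

Apply Snell's law at each interface; in layer i the horizontal offset is hᵢ·tan θᵢ.
Layer 1: θ = 19.80°; offset = 7.1·tan 19.80° = 2.5562 m.
Layer 2: sin θ = 0.57·sin 19.8°/0.40 = 0.4827, θ = 28.86°; offset = 17.7·tan 28.86° = 9.7556 m.
Layer 3: sin θ = 0.73·sin 19.8°/0.40 = 0.6182, θ = 38.18°; offset = 20.8·tan 38.18° = 16.3589 m.
Total horizontal offset = 28.6707 m.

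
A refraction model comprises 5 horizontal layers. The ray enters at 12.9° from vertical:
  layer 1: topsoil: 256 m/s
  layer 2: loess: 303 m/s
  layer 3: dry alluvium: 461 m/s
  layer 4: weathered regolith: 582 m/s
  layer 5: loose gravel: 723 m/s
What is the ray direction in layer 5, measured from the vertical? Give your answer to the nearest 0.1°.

39.1°

Ray parameter p = sin 12.9° / 256 = 8.7207e-04 s/m.
sin θ_5 = p·V_5 = 8.7207e-04 × 723 = 0.6305.
θ_5 = arcsin 0.6305 = 39.09°.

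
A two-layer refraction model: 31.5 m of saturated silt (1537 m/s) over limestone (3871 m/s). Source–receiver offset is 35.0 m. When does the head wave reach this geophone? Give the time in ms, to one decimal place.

θ_c = arcsin(V₁/V₂) = arcsin(1537/3871) = 23.39°, cos θ_c = 0.9178.
Intercept time tᵢ = 2h cos θ_c / V₁ = 2·31.5·0.9178/1537 = 0.03762 s.
t = x/V₂ + tᵢ = 35.0/3871 + 0.03762 = 0.04666 s.

46.7 ms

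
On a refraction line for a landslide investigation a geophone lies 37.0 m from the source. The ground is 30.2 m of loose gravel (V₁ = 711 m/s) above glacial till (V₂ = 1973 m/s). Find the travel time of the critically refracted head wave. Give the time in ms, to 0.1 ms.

98.0 ms

θ_c = arcsin(V₁/V₂) = arcsin(711/1973) = 21.12°, cos θ_c = 0.9328.
Intercept time tᵢ = 2h cos θ_c / V₁ = 2·30.2·0.9328/711 = 0.07924 s.
t = x/V₂ + tᵢ = 37.0/1973 + 0.07924 = 0.09800 s.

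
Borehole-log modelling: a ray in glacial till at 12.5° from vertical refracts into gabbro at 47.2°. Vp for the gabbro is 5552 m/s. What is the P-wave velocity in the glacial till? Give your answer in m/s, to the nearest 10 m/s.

Snell's law: sin 12.5°/V₁ = sin 47.2°/V₂.
V₁ = V₂·sin 12.5°/sin 47.2° = 5552 × 0.2950 = 1637.76 m/s.

1640 m/s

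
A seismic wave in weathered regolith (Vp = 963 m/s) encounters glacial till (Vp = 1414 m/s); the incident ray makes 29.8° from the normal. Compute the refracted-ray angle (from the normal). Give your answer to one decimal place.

sin θ₁/V₁ = sin θ₂/V₂ ⇒ sin θ₂ = 1414·sin 29.8°/963 = 1414·0.4970/963 = 0.7297.
θ₂ = arcsin 0.7297 = 46.86° from the normal.

46.9°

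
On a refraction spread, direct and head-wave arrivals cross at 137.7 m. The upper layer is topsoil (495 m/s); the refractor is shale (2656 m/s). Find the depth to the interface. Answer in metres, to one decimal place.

57.0 m

x_cross = 2h·√((V₂+V₁)/(V₂−V₁)) → h = x_cross / (2·√((V₂+V₁)/(V₂−V₁))).
√((V₂+V₁)/(V₂−V₁)) = √((2656+495)/(2656−495)) = 1.2075.
h = 137.7 / (2·1.2075) = 57.02 m.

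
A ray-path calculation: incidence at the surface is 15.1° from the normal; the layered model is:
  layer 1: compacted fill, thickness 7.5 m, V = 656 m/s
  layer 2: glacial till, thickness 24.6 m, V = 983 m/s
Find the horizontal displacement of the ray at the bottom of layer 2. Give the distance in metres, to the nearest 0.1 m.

12.5 m

p = sin θ₁/V₁ = sin 15.1°/656 = 3.9711e-04 s/m is conserved through the stack.
Layer 1: θ = 15.10°; offset = 7.5·tan 15.10° = 2.024 m.
Layer 2: sin θ = p·983 = 0.3904 → θ = 22.98°; offset = 24.6·tan 22.98° = 10.430 m.
Summing the layer offsets gives 12.454 m.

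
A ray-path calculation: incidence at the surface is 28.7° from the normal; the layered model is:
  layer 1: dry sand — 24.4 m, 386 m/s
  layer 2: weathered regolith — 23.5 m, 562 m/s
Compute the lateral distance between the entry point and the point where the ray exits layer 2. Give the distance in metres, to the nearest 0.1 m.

36.3 m

Apply Snell's law at each interface; in layer i the horizontal offset is hᵢ·tan θᵢ.
Layer 1: θ = 28.70°; offset = 24.4·tan 28.70° = 13.359 m.
Layer 2: sin θ = 562·sin 28.7°/386 = 0.6992, θ = 44.36°; offset = 23.5·tan 44.36° = 22.982 m.
Σ offsets = 36.341 m.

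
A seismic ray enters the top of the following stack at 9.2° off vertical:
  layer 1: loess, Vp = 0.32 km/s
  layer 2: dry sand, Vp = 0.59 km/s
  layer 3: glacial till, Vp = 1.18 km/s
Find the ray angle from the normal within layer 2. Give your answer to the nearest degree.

Ray parameter p = sin 9.2° / 0.32 = 4.9963e-01 s/km.
sin θ_2 = p·V_2 = 4.9963e-01 × 0.59 = 0.2948.
θ_2 = arcsin 0.2948 = 17.14°.

17°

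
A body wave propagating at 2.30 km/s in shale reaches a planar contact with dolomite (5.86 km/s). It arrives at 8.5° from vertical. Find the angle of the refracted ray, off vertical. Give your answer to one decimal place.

22.1°

sin θ₁/V₁ = sin θ₂/V₂ ⇒ sin θ₂ = 5.86·sin 8.5°/2.30 = 5.86·0.1478/2.30 = 0.3766.
θ₂ = arcsin 0.3766 = 22.12° from the normal.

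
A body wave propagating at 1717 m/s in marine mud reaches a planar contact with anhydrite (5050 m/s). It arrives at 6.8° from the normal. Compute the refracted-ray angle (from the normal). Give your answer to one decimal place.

20.4°

Snell's law: sin θ₂ = (V₂/V₁)·sin θ₁ = (5050/1717)·sin 6.8° = 0.3482.
θ₂ = sin⁻¹(0.3482) = 20.38° (from vertical).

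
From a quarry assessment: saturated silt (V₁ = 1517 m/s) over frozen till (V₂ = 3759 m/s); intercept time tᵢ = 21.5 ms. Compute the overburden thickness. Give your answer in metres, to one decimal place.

θ_c = arcsin(1517/3759) = 23.80°; cos θ_c = 0.9150.
tᵢ = 2h cos θ_c/V₁ ⇒ h = tᵢ·V₁/(2 cos θ_c) = 0.0215·1517/(2·0.9150) = 17.82 m.

17.8 m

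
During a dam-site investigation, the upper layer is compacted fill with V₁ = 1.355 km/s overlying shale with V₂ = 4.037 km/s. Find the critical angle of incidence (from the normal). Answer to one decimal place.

Critical incidence: sin θ_c = V₁/V₂ = 1.355/4.037 = 0.3356.
θ_c = arcsin 0.3356 = 19.61°.

19.6°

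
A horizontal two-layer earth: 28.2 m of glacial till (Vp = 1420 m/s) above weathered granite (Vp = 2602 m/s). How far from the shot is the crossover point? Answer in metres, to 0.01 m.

104.04 m

x_cross = 2h·√((V₂+V₁)/(V₂−V₁)).
(V₂+V₁)/(V₂−V₁) = (2602+1420)/(2602−1420) = 3.4027; √ = 1.8446.
x_cross = 2·28.2·1.8446 = 104.04 m.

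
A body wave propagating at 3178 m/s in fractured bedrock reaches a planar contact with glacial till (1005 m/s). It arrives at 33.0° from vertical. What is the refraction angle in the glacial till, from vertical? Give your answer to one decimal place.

9.9°

Snell's law: sin θ₂ = (V₂/V₁)·sin θ₁ = (1005/3178)·sin 33.0° = 0.1722.
θ₂ = sin⁻¹(0.1722) = 9.92° (from vertical).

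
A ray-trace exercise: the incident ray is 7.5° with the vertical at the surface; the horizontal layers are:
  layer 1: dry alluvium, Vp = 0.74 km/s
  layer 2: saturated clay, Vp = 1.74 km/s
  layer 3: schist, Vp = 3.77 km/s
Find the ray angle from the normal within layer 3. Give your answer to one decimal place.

Ray parameter p = sin 7.5° / 0.74 = 1.7639e-01 s/km.
sin θ_3 = p·V_3 = 1.7639e-01 × 3.77 = 0.6650.
θ_3 = 41.68° from the vertical.

41.7°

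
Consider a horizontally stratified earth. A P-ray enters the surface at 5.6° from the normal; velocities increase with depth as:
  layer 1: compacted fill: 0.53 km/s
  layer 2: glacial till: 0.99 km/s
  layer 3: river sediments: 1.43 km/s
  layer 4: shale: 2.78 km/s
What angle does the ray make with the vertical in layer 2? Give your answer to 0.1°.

10.5°

Snell's law across each interface conserves sin θ / V, so sin θ_2 = V_2·sin θ₁/V₁.
sin θ_2 = 0.99 × sin 5.6° / 0.53 = 0.1823.
θ_2 = arcsin 0.1823 = 10.50°.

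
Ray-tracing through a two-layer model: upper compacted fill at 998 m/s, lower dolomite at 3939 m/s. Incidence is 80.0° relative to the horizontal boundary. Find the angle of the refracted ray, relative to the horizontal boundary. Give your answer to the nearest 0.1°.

46.7°

Angle from the normal: 90° − 80.0° = 10.0°.
sin θ₁/V₁ = sin θ₂/V₂ ⇒ sin θ₂ = 3939·sin 10.0°/998 = 3939·0.1736/998 = 0.6854.
θ₂ = sin⁻¹(0.6854) = 43.26° (from vertical).
From the interface: 90° − 43.26° = 46.74°.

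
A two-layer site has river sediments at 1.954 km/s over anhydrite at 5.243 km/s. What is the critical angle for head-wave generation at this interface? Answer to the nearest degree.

At critical incidence the refracted ray runs along the interface (θ₂ = 90°), so sin θ_c = V₁/V₂.
θ_c = arcsin(1.954/5.243) = arcsin 0.3727 = 21.88°.

22°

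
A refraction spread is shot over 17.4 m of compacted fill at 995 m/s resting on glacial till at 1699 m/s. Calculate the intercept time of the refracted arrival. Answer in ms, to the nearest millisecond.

28 ms

θ_c = arcsin(V₁/V₂) = arcsin(995/1699) = 35.85°; cos θ_c = 0.8106.
tᵢ = 2h·cos θ_c / V₁ = 2·17.4·0.8106 / 995 = 0.02835 s.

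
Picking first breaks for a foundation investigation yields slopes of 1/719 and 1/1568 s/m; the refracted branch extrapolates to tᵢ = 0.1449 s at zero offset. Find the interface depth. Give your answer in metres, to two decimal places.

58.62 m

h = tᵢ·V₁·V₂ / (2·√(V₂²−V₁²)).
√(V₂²−V₁²) = √(1568² − 719²) = 1393.4 m/s.
h = 0.1449 s × 719 × 1568 / (2 × 1393.4) = 58.62 m.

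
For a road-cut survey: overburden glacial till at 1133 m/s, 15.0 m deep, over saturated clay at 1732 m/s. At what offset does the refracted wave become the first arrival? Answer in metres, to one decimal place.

θ_c = arcsin(1133/1732) = 40.86°, so cos θ_c = 0.7564 and tᵢ = 2h cos θ_c/V₁ = 0.0200 s.
At crossover x/V₁ = x/V₂ + tᵢ ⇒ x = tᵢ/(1/V₁ − 1/V₂) = 0.02003/(8.8261e-04 − 5.7737e-04) = 65.61 m.

65.6 m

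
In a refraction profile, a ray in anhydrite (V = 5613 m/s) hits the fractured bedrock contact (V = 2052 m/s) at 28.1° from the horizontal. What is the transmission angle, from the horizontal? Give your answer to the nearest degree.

71°

Angle from the normal: 90° − 28.1° = 61.9°.
Snell's law: sin θ₂ = (V₂/V₁)·sin θ₁ = (2052/5613)·sin 61.9° = 0.3225.
θ₂ = arcsin 0.3225 = 18.81° from the normal.
From the interface: 90° − 18.81° = 71.19°.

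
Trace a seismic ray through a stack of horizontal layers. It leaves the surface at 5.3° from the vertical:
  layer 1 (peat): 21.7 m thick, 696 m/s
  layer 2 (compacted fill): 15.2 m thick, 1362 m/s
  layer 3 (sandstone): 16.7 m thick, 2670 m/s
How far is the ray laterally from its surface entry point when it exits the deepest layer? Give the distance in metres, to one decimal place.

11.1 m

Ray parameter p = sin 5.3° / 696 m/s = 1.3272e-04 s/m.
Layer 1: θ = 5.30°; offset = 21.7·tan 5.30° = 2.013 m.
Layer 2: sin θ = p·1362 = 0.1808 → θ = 10.41°; offset = 15.2·tan 10.41° = 2.794 m.
Layer 3: sin θ = p·2670 = 0.3544 → θ = 20.75°; offset = 16.7·tan 20.75° = 6.328 m.
Σ offsets = 11.135 m.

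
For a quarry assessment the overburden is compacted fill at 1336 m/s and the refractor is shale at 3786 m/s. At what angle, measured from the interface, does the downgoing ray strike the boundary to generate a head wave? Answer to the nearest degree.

Critical incidence: sin θ_c = V₁/V₂ = 1336/3786 = 0.3529.
θ_c = arcsin 0.3529 = 20.66°.
Measured from the interface: 90° − 20.66° = 69.34°.

69°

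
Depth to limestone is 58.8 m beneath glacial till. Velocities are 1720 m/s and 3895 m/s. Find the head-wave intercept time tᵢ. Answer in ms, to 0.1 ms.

61.3 ms

tᵢ = 2h·√(V₂²−V₁²)/(V₁V₂).
√(V₂²−V₁²) = √(3895²−1720²) = 3494.7 m/s.
tᵢ = 2·58.8·3494.7/(1720·3895) = 0.06134 s.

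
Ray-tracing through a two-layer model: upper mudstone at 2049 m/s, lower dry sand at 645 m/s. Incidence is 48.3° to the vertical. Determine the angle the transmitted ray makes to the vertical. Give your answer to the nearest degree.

Snell's law: sin θ₂ = (V₂/V₁)·sin θ₁ = (645/2049)·sin 48.3° = 0.2350.
θ₂ = sin⁻¹(0.2350) = 13.59° (from vertical).

14°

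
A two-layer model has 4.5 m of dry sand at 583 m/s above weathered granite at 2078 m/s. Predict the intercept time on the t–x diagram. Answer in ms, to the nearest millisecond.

15 ms

tᵢ = 2h·√(V₂²−V₁²)/(V₁V₂).
√(V₂²−V₁²) = √(2078²−583²) = 1994.5 m/s.
tᵢ = 2·4.5·1994.5/(583·2078) = 0.01482 s.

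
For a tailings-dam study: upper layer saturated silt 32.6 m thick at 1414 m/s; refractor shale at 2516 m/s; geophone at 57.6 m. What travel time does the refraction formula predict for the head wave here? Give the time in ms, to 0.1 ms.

61.0 ms

θ_c = arcsin(V₁/V₂) = arcsin(1414/2516) = 34.19°, cos θ_c = 0.8271.
Intercept time tᵢ = 2h cos θ_c / V₁ = 2·32.6·0.8271/1414 = 0.03814 s.
t = x/V₂ + tᵢ = 57.6/2516 + 0.03814 = 0.06103 s.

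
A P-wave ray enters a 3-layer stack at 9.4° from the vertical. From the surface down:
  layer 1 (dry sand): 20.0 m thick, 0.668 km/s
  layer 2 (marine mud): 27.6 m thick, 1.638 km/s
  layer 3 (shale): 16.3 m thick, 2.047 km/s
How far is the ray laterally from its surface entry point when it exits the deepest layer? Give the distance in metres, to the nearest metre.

Apply Snell's law at each interface; in layer i the horizontal offset is hᵢ·tan θᵢ.
Layer 1: θ = 9.40°; offset = 20.0·tan 9.40° = 3.311 m.
Layer 2: sin θ = 1.638·sin 9.4°/0.668 = 0.4005, θ = 23.61°; offset = 27.6·tan 23.61° = 12.063 m.
Layer 3: sin θ = 2.047·sin 9.4°/0.668 = 0.5005, θ = 30.03°; offset = 16.3·tan 30.03° = 9.423 m.
Σ offsets = 24.797 m.

25 m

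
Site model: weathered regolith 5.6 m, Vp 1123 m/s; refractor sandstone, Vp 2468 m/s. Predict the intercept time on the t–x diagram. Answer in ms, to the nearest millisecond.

tᵢ = 2h·√(V₂²−V₁²)/(V₁V₂).
√(V₂²−V₁²) = √(2468²−1123²) = 2197.7 m/s.
tᵢ = 2·5.6·2197.7/(1123·2468) = 0.00888 s.

9 ms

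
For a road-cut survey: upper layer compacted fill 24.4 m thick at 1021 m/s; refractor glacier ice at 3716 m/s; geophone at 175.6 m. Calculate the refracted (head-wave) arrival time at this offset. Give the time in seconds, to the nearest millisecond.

t = x/V₂ + 2h·√(V₂²−V₁²)/(V₁V₂).
√(V₂²−V₁²) = √(3716²−1021²) = 3573.0 m/s; delay term = 2·24.4·3573.0/(1021·3716) = 0.04596 s.
t = 175.6/3716 + 0.04596 = 0.09321 s.

0.093 s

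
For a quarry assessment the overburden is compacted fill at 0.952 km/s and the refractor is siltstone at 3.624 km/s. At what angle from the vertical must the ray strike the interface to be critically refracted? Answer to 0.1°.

15.2°

Critical incidence: sin θ_c = V₁/V₂ = 0.952/3.624 = 0.2627.
θ_c = arcsin 0.2627 = 15.23°.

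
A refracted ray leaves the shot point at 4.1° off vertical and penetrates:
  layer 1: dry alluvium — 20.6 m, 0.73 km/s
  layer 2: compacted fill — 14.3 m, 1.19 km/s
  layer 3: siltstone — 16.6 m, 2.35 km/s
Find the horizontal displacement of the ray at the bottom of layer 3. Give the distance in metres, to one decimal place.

p = sin θ₁/V₁ = sin 4.1°/0.73 = 9.7942e-02 s/km is conserved through the stack.
Layer 1: θ = 4.10°; offset = 20.6·tan 4.10° = 1.477 m.
Layer 2: sin θ = p·1.19 = 0.1166 → θ = 6.69°; offset = 14.3·tan 6.69° = 1.678 m.
Layer 3: sin θ = p·2.35 = 0.2302 → θ = 13.31°; offset = 16.6·tan 13.31° = 3.926 m.
Summing the layer offsets gives 7.081 m.

7.1 m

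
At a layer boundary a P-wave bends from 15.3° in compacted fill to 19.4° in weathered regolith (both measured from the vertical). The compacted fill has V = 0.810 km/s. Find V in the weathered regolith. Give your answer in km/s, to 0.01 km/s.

1.02 km/s

sin 15.3° = 0.2639; sin 19.4° = 0.3322.
V₂ = V₁·(sin θ₂/sin θ₁) = 0.810·(0.3322/0.2639) = 1.02 km/s.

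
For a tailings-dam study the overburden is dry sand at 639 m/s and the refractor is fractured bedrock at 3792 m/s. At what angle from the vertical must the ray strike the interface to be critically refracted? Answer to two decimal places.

9.70°

Critical incidence: sin θ_c = V₁/V₂ = 639/3792 = 0.1685.
θ_c = arcsin 0.1685 = 9.70°.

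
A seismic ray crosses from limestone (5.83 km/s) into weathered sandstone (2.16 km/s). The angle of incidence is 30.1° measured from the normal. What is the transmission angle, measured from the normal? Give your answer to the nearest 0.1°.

Snell's law: sin θ₂ = (V₂/V₁)·sin θ₁ = (2.16/5.83)·sin 30.1° = 0.1858.
θ₂ = arcsin 0.1858 = 10.71° from the normal.

10.7°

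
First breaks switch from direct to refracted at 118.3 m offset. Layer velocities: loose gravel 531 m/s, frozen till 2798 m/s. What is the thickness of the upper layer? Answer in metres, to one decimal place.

48.8 m

h = (x_cross/2)·√((V₂−V₁)/(V₂+V₁)).
(V₂−V₁)/(V₂+V₁) = (2798−531)/(2798+531) = 0.6810; √ = 0.8252.
h = (118.3/2)·0.8252 = 48.81 m.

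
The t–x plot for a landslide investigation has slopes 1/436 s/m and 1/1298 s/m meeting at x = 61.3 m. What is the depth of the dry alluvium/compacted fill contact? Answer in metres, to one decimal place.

21.6 m

x_cross = 2h·√((V₂+V₁)/(V₂−V₁)) → h = x_cross / (2·√((V₂+V₁)/(V₂−V₁))).
√((V₂+V₁)/(V₂−V₁)) = √((1298+436)/(1298−436)) = 1.4183.
h = 61.3 / (2·1.4183) = 21.61 m.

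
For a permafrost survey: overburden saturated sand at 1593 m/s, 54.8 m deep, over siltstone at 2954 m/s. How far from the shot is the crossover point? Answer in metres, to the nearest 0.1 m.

θ_c = arcsin(1593/2954) = 32.63°, so cos θ_c = 0.8421 and tᵢ = 2h cos θ_c/V₁ = 0.0579 s.
At crossover x/V₁ = x/V₂ + tᵢ ⇒ x = tᵢ/(1/V₁ − 1/V₂) = 0.05794/(6.2775e-04 − 3.3852e-04) = 200.33 m.

200.3 m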